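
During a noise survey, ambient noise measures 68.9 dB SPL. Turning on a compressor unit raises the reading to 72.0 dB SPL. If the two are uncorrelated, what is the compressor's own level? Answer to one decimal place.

69.1 dB SPL

Remove the background by subtracting linear intensities:
L_src = 10·log₁₀(10^(72.0/10) − 10^(68.9/10)) = 10·log₁₀(8086000) = 69.1 dB SPL.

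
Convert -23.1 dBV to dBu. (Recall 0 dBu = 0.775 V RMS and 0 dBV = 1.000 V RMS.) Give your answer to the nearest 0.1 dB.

The offset between the scales is 20·log₁₀(0.775/1.000) = −2.214 dB.
So dBu = -23.1 + 2.214 = -20.9 dBu.

-20.9 dBu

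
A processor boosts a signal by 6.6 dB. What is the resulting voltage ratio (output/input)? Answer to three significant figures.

2.14

Voltage ratio = 10^(dB/20).
10^(6.6/20) = 10^(0.3300) = 2.14.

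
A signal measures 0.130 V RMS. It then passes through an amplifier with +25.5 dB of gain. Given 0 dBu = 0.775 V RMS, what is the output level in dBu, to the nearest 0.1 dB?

Input level: 20·log₁₀(0.130/0.775) = -15.51 dBu.
Output: -15.51 + 25.5 = +10.0 dBu.

+10.0 dBu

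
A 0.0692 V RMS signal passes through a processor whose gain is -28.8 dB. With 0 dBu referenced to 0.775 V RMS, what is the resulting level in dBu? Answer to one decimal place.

Input level: 20·log₁₀(0.0692/0.775) = -20.98 dBu.
Output: -20.98 − 28.8 = -49.8 dBu.

-49.8 dBu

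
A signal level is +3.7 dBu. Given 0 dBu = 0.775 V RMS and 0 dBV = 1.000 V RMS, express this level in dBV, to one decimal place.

+1.5 dBV

The offset between the scales is 20·log₁₀(0.775/1.000) = −2.214 dB.
So dBV = +3.7 − 2.214 = +1.5 dBV.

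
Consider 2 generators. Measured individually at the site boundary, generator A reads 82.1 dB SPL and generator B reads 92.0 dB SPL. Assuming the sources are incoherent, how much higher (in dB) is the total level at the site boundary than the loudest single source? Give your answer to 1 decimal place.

Incoherent sources sum as intensities:
L_total = 10·log₁₀(10^(82.1/10) + 10^(92.0/10)) = 92.42 dB SPL.
Excess over the loudest (92.0 dB): 92.42 − 92.0 = 0.4 dB.

0.4 dB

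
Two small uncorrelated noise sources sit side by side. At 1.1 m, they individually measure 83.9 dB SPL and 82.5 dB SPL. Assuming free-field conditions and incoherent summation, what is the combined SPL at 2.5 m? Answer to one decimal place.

79.1 dB SPL

Combined at 1.1 m: 10·log₁₀(10^(83.9/10)+10^(82.5/10)) = 86.27 dB SPL.
Then apply −20·log₁₀(2.5/1.1) = -7.13 dB → 79.1 dB SPL.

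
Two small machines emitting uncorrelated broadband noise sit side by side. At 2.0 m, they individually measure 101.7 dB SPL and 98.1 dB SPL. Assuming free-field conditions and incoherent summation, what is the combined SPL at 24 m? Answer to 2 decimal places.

81.69 dB SPL

Combined at 2.0 m: 10·log₁₀(10^(101.7/10)+10^(98.1/10)) = 103.273 dB SPL.
Then apply −20·log₁₀(24/2.0) = -21.584 dB → 81.69 dB SPL.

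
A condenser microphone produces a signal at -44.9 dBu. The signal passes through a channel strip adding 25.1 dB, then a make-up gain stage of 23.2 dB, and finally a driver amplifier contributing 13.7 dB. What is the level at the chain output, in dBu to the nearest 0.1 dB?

+17.1 dBu

In dB, series stages simply add:
-44.9 + 25.1 + 23.2 + 13.7 = +17.1 dBu.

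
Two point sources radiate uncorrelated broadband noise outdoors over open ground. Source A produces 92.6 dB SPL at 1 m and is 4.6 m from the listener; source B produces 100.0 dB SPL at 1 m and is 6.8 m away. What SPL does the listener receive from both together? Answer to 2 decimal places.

At the listener: L_A = 92.6 − 20·log₁₀(4.6) = 79.345 dB; L_B = 100.0 − 20·log₁₀(6.8) = 83.350 dB.
Combined: 10·log₁₀(10^(79.345/10)+10^(83.350/10)) = 84.80 dB SPL.

84.80 dB SPL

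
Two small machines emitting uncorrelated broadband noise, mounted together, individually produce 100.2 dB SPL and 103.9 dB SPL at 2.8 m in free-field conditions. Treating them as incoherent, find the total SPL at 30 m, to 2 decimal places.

Combined at 2.8 m: 10·log₁₀(10^(100.2/10)+10^(103.9/10)) = 105.443 dB SPL.
Then apply −20·log₁₀(30/2.8) = -20.599 dB → 84.84 dB SPL.

84.84 dB SPL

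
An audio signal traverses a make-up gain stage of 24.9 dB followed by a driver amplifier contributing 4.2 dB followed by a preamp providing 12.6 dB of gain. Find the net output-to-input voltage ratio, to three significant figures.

122

Net gain = 24.9 + 4.2 + 12.6 = 41.7 dB.
Voltage ratio = 10^(41.7/20) = 122.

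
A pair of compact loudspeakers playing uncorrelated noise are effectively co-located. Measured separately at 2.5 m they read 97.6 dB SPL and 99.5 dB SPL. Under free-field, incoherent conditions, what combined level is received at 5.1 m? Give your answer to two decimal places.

95.47 dB SPL

Combined at 2.5 m: 10·log₁₀(10^(97.6/10)+10^(99.5/10)) = 101.663 dB SPL.
Then apply −20·log₁₀(5.1/2.5) = -6.193 dB → 95.47 dB SPL.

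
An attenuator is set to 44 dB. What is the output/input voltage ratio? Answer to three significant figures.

0.00631

Voltage ratio = 10^(dB/20).
10^(-44/20) = 10^(-2.200) = 0.00631.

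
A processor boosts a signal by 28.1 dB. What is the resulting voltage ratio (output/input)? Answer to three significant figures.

25.4

Voltage ratio = 10^(dB/20).
10^(28.1/20) = 10^(1.405) = 25.4.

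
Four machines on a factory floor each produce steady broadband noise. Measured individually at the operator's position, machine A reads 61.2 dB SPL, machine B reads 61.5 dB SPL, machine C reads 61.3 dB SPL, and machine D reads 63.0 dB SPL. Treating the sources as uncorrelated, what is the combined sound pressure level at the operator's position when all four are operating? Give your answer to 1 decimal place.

67.8 dB SPL

Uncorrelated sources add in intensity (power), not in dB.
L_total = 10·log₁₀(10^(61.2/10) + 10^(61.5/10) + 10^(61.3/10) + 10^(63.0/10)) = 10·log₁₀(6075000) = 67.8 dB SPL.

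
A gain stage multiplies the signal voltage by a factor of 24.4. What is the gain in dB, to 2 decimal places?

27.75 dB

Voltage ratio → dB uses the 20·log₁₀ form:
20·log₁₀(24.4) = 27.75 dB.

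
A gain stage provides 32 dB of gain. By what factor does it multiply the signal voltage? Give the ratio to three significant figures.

39.8

Voltage ratio = 10^(dB/20).
10^(32/20) = 10^(1.600) = 39.8.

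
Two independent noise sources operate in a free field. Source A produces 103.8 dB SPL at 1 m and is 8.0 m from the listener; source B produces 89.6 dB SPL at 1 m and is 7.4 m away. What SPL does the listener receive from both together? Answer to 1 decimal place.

At the listener: L_A = 103.8 − 20·log₁₀(8.0) = 85.74 dB; L_B = 89.6 − 20·log₁₀(7.4) = 72.22 dB.
Combined: 10·log₁₀(10^(85.74/10)+10^(72.22/10)) = 85.9 dB SPL.

85.9 dB SPL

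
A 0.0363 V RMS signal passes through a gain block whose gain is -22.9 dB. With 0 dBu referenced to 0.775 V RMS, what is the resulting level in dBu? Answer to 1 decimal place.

-49.5 dBu

Input level: 20·log₁₀(0.0363/0.775) = -26.59 dBu.
Output: -26.59 − 22.9 = -49.5 dBu.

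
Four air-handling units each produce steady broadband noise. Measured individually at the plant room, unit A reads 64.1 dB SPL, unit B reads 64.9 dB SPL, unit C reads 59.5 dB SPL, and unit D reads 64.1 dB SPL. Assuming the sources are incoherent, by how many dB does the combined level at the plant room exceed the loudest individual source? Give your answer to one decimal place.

4.7 dB

Add the sources as powers (linear), then convert back to dB:
L_total = 10·log₁₀(10^(64.1/10) + 10^(64.9/10) + 10^(59.5/10) + 10^(64.1/10)) = 69.60 dB SPL.
Excess over the loudest (64.9 dB): 69.60 − 64.9 = 4.7 dB.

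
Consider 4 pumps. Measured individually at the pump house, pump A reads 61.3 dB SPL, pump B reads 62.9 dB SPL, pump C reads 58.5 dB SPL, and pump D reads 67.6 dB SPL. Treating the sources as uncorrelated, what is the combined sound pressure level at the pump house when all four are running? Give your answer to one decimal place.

Uncorrelated sources add in intensity (power), not in dB.
L_total = 10·log₁₀(10^(61.3/10) + 10^(62.9/10) + 10^(58.5/10) + 10^(67.6/10)) = 10·log₁₀(9761000) = 69.9 dB SPL.

69.9 dB SPL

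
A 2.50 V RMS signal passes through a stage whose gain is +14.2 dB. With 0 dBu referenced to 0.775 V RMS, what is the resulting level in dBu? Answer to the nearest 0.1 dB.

+24.4 dBu

Input level: 20·log₁₀(2.50/0.775) = 10.17 dBu.
Output: 10.17 + 14.2 = +24.4 dBu.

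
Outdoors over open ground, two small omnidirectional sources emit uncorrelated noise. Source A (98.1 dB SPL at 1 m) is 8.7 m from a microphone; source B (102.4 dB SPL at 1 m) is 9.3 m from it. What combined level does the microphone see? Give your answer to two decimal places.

84.57 dB SPL

At the listener: L_A = 98.1 − 20·log₁₀(8.7) = 79.310 dB; L_B = 102.4 − 20·log₁₀(9.3) = 83.030 dB.
Combined: 10·log₁₀(10^(79.310/10)+10^(83.030/10)) = 84.57 dB SPL.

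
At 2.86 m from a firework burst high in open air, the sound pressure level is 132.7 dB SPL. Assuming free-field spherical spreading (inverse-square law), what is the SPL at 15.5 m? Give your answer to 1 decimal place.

Inverse-square spreading gives ΔL = −20·log₁₀(d₂/d₁).
ΔL = −20·log₁₀(15.5/2.86) = -14.68 dB, so L₂ = 132.7 + (-14.68) = 118.0 dB SPL.

118.0 dB SPL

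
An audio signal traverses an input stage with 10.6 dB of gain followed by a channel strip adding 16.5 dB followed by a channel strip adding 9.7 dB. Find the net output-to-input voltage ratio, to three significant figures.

69.2

Net gain = 10.6 + 16.5 + 9.7 = 36.8 dB.
Voltage ratio = 10^(36.8/20) = 69.2.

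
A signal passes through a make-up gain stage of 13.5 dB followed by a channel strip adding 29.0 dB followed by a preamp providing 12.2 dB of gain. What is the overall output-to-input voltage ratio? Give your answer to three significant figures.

543

Net gain = 13.5 + 29.0 + 12.2 = 54.7 dB.
Voltage ratio = 10^(54.7/20) = 543.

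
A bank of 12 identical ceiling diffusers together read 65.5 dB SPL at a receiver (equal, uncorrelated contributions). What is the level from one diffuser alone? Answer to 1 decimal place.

12 equal incoherent sources add 10·log₁₀(12) = 10.79 dB over one source.
L_one = 65.5 − 10.79 = 54.7 dB SPL.

54.7 dB SPL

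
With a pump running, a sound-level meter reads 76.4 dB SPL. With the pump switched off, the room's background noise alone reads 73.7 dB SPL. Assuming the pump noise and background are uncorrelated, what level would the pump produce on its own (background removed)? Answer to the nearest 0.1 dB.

73.1 dB SPL

Remove the background by subtracting linear intensities:
L_src = 10·log₁₀(10^(76.4/10) − 10^(73.7/10)) = 10·log₁₀(20210000) = 73.1 dB SPL.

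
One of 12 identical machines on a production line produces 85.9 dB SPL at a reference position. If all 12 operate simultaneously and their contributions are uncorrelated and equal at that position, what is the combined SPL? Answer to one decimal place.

96.7 dB SPL

12 equal incoherent sources raise the level by 10·log₁₀(12) = 10.79 dB.
L_total = 85.9 + 10.79 = 96.7 dB SPL.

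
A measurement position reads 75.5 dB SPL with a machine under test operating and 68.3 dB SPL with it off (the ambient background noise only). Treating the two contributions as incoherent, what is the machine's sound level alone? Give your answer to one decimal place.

74.6 dB SPL

Remove the background by subtracting linear intensities:
L_src = 10·log₁₀(10^(75.5/10) − 10^(68.3/10)) = 10·log₁₀(28720000) = 74.6 dB SPL.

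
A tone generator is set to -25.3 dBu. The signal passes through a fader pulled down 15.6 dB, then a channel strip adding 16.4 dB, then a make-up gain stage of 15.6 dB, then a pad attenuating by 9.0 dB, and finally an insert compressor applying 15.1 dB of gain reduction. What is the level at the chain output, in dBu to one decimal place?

In dB, series stages simply add:
-25.3 − 15.6 + 16.4 + 15.6 − 9.0 − 15.1 = -33.0 dBu.

-33.0 dBu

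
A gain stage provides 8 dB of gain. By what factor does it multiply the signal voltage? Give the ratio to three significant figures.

Voltage ratio = 10^(dB/20).
10^(8/20) = 10^(0.4000) = 2.51.

2.51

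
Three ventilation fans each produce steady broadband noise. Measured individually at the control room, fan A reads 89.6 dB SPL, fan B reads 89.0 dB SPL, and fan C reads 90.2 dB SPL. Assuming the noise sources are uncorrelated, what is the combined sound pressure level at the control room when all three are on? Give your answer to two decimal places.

Add the sources as powers (linear), then convert back to dB:
L_total = 10·log₁₀(10^(89.6/10) + 10^(89.0/10) + 10^(90.2/10)) = 10·log₁₀(2753000000) = 94.40 dB SPL.

94.40 dB SPL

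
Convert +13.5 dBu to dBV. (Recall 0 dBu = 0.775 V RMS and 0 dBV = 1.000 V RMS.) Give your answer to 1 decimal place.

The offset between the scales is 20·log₁₀(0.775/1.000) = −2.214 dB.
So dBV = +13.5 − 2.214 = +11.3 dBV.

+11.3 dBV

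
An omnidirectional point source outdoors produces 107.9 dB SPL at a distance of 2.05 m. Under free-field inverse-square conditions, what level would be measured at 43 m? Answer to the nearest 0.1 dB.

For a point source in a free field, ΔL = −20·log₁₀(d₂/d₁).
ΔL = −20·log₁₀(43/2.05) = -26.43 dB, so L₂ = 107.9 + (-26.43) = 81.5 dB SPL.

81.5 dB SPL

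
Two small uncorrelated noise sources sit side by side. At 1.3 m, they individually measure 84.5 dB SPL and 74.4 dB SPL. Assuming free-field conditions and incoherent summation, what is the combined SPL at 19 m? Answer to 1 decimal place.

61.6 dB SPL

Combined at 1.3 m: 10·log₁₀(10^(84.5/10)+10^(74.4/10)) = 84.90 dB SPL.
Then apply −20·log₁₀(19/1.3) = -23.30 dB → 61.6 dB SPL.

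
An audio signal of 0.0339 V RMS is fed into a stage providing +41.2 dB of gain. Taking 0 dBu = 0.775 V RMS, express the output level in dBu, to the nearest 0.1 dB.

Input level: 20·log₁₀(0.0339/0.775) = -27.18 dBu.
Output: -27.18 + 41.2 = +14.0 dBu.

+14.0 dBu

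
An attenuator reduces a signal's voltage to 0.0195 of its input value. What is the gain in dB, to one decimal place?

Voltage is an amplitude quantity, so gain = 20·log₁₀(V_out/V_in).
20·log₁₀(0.0195) = -34.2 dB.

-34.2 dB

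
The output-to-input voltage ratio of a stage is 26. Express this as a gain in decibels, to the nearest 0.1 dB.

28.3 dB

Voltage ratio → dB uses the 20·log₁₀ form:
20·log₁₀(26) = 28.3 dB.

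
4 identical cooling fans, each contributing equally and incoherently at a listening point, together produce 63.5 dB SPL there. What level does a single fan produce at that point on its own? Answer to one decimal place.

57.5 dB SPL

4 equal incoherent sources add 10·log₁₀(4) = 6.02 dB over one source.
L_one = 63.5 − 6.02 = 57.5 dB SPL.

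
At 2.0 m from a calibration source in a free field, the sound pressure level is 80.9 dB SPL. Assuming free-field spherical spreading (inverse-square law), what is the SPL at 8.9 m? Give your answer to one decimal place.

67.9 dB SPL

Free-field point source: level drops by 20·log₁₀ of the distance ratio.
ΔL = −20·log₁₀(8.9/2.0) = -12.97 dB, so L₂ = 80.9 + (-12.97) = 67.9 dB SPL.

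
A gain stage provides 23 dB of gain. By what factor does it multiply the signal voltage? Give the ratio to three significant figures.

14.1

Voltage ratio = 10^(dB/20).
10^(23/20) = 10^(1.150) = 14.1.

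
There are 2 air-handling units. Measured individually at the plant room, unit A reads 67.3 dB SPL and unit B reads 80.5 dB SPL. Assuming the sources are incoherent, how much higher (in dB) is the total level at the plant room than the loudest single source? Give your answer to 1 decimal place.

Incoherent sources sum as intensities:
L_total = 10·log₁₀(10^(67.3/10) + 10^(80.5/10)) = 80.70 dB SPL.
Excess over the loudest (80.5 dB): 80.70 − 80.5 = 0.2 dB.

0.2 dB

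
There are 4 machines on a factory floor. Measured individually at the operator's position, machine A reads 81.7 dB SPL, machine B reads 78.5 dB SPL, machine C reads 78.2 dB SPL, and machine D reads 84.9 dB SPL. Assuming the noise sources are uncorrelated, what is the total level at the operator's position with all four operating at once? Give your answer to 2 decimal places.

Incoherent sources sum as intensities:
L_total = 10·log₁₀(10^(81.7/10) + 10^(78.5/10) + 10^(78.2/10) + 10^(84.9/10)) = 10·log₁₀(593800000) = 87.74 dB SPL.

87.74 dB SPL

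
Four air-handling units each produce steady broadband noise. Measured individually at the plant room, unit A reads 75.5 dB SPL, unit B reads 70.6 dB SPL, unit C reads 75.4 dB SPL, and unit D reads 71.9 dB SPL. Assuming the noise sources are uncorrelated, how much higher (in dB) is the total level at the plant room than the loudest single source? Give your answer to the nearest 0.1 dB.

Add the sources as powers (linear), then convert back to dB:
L_total = 10·log₁₀(10^(75.5/10) + 10^(70.6/10) + 10^(75.4/10) + 10^(71.9/10)) = 79.87 dB SPL.
Excess over the loudest (75.5 dB): 79.87 − 75.5 = 4.4 dB.

4.4 dB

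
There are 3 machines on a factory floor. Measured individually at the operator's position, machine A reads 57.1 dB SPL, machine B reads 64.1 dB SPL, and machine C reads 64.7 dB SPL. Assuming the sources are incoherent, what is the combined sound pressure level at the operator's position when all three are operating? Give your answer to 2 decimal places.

Incoherent sources sum as intensities:
L_total = 10·log₁₀(10^(57.1/10) + 10^(64.1/10) + 10^(64.7/10)) = 10·log₁₀(6034000) = 67.81 dB SPL.

67.81 dB SPL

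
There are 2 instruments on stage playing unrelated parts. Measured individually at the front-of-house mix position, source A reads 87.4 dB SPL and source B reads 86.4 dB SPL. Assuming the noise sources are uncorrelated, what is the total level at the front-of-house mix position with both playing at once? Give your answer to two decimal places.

89.94 dB SPL

Incoherent sources sum as intensities:
L_total = 10·log₁₀(10^(87.4/10) + 10^(86.4/10)) = 10·log₁₀(986100000) = 89.94 dB SPL.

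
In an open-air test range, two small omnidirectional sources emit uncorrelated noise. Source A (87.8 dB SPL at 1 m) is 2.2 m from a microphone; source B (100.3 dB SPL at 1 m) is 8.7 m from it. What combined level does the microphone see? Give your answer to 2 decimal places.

84.25 dB SPL

At the listener: L_A = 87.8 − 20·log₁₀(2.2) = 80.952 dB; L_B = 100.3 − 20·log₁₀(8.7) = 81.510 dB.
Combined: 10·log₁₀(10^(80.952/10)+10^(81.510/10)) = 84.25 dB SPL.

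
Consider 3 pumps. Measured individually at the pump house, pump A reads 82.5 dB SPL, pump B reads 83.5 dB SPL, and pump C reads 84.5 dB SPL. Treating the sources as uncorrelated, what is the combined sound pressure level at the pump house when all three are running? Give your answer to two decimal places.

88.35 dB SPL

Incoherent sources sum as intensities:
L_total = 10·log₁₀(10^(82.5/10) + 10^(83.5/10) + 10^(84.5/10)) = 10·log₁₀(683500000) = 88.35 dB SPL.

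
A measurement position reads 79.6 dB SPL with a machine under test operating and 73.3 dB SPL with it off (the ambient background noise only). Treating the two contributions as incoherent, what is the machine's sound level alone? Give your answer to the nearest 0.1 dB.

Remove the background by subtracting linear intensities:
L_src = 10·log₁₀(10^(79.6/10) − 10^(73.3/10)) = 10·log₁₀(69820000) = 78.4 dB SPL.

78.4 dB SPL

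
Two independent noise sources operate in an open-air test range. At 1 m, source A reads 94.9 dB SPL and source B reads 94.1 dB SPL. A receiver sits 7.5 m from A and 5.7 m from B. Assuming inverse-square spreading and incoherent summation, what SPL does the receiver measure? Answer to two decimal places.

At the listener: L_A = 94.9 − 20·log₁₀(7.5) = 77.399 dB; L_B = 94.1 − 20·log₁₀(5.7) = 78.983 dB.
Combined: 10·log₁₀(10^(77.399/10)+10^(78.983/10)) = 81.27 dB SPL.

81.27 dB SPL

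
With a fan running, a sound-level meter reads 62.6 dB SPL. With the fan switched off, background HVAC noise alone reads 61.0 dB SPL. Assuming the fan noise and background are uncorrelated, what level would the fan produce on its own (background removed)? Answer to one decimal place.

Subtract intensities: L_src = 10·log₁₀(10^(L_total/10) − 10^(L_bg/10)).
L_src = 10·log₁₀(10^(62.6/10) − 10^(61.0/10)) = 10·log₁₀(560800) = 57.5 dB SPL.

57.5 dB SPL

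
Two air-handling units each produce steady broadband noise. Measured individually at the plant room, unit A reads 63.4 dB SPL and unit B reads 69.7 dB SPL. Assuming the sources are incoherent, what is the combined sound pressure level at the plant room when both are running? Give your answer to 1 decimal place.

70.6 dB SPL

Incoherent sources sum as intensities:
L_total = 10·log₁₀(10^(63.4/10) + 10^(69.7/10)) = 10·log₁₀(11520000) = 70.6 dB SPL.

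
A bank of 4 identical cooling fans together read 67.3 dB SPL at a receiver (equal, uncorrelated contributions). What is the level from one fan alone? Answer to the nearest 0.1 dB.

61.3 dB SPL

4 equal incoherent sources add 10·log₁₀(4) = 6.02 dB over one source.
L_one = 67.3 − 6.02 = 61.3 dB SPL.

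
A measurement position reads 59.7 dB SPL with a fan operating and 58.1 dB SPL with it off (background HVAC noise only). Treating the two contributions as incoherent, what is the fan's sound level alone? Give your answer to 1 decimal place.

54.6 dB SPL

Subtract intensities: L_src = 10·log₁₀(10^(L_total/10) − 10^(L_bg/10)).
L_src = 10·log₁₀(10^(59.7/10) − 10^(58.1/10)) = 10·log₁₀(287600) = 54.6 dB SPL.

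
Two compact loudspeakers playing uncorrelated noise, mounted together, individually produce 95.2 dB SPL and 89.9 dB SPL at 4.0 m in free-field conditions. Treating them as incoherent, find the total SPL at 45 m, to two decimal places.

75.30 dB SPL

Combined at 4.0 m: 10·log₁₀(10^(95.2/10)+10^(89.9/10)) = 96.323 dB SPL.
Then apply −20·log₁₀(45/4.0) = -21.023 dB → 75.30 dB SPL.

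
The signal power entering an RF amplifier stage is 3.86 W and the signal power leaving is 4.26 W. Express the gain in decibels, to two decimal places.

Power ratio → dB uses the 10·log₁₀ form:
10·log₁₀(4.26/3.86) = 10·log₁₀(1.104) = 0.43 dB.

0.43 dB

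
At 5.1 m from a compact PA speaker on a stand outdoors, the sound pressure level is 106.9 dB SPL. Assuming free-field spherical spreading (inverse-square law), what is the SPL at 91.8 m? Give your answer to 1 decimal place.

81.8 dB SPL

For a point source in a free field, ΔL = −20·log₁₀(d₂/d₁).
ΔL = −20·log₁₀(91.8/5.1) = -25.11 dB, so L₂ = 106.9 + (-25.11) = 81.8 dB SPL.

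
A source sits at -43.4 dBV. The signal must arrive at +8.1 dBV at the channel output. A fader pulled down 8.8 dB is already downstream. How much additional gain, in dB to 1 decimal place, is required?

The required make-up gain is the shortfall in the dB sum.
G = +8.1 − (-43.4) + 8.8 = 60.3 dB.

60.3 dB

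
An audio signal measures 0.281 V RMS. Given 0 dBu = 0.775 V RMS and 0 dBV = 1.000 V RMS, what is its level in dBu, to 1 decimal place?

-8.8 dBu

dBu = 20·log₁₀(V / 0.775 V).
20·log₁₀(0.281/0.775) = -8.8 dBu.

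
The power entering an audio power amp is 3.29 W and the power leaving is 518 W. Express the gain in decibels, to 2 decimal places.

Power ratio → dB uses the 10·log₁₀ form:
10·log₁₀(518/3.29) = 10·log₁₀(157.4) = 21.97 dB.

21.97 dB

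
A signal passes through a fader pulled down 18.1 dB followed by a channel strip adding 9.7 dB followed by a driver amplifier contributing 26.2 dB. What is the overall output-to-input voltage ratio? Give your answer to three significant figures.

Net gain = (−18.1) + 9.7 + 26.2 = 17.8 dB.
Voltage ratio = 10^(17.8/20) = 7.76.

7.76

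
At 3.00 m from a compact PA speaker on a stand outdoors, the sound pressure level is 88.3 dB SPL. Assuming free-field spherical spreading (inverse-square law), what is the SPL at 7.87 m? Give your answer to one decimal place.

79.9 dB SPL

Free-field point source: level drops by 20·log₁₀ of the distance ratio.
ΔL = −20·log₁₀(7.87/3.00) = -8.38 dB, so L₂ = 88.3 + (-8.38) = 79.9 dB SPL.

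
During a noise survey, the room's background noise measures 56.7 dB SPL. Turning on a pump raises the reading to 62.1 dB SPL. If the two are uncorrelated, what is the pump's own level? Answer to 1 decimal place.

Subtract intensities: L_src = 10·log₁₀(10^(L_total/10) − 10^(L_bg/10)).
L_src = 10·log₁₀(10^(62.1/10) − 10^(56.7/10)) = 10·log₁₀(1154000) = 60.6 dB SPL.

60.6 dB SPL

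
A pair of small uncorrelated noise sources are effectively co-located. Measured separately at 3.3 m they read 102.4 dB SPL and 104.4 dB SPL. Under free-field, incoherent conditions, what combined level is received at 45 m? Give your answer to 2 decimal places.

Combined at 3.3 m: 10·log₁₀(10^(102.4/10)+10^(104.4/10)) = 106.524 dB SPL.
Then apply −20·log₁₀(45/3.3) = -22.694 dB → 83.83 dB SPL.

83.83 dB SPL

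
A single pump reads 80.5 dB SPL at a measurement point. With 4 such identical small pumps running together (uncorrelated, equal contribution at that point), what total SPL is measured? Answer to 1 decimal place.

4 equal incoherent sources raise the level by 10·log₁₀(4) = 6.02 dB.
L_total = 80.5 + 6.02 = 86.5 dB SPL.

86.5 dB SPL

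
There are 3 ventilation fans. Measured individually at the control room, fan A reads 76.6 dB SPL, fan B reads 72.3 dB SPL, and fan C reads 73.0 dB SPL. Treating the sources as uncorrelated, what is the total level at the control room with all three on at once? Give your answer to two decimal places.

79.17 dB SPL

Add the sources as powers (linear), then convert back to dB:
L_total = 10·log₁₀(10^(76.6/10) + 10^(72.3/10) + 10^(73.0/10)) = 10·log₁₀(82640000) = 79.17 dB SPL.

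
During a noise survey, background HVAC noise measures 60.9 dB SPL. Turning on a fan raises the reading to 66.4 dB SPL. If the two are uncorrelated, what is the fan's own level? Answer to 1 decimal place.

65.0 dB SPL

Subtract intensities: L_src = 10·log₁₀(10^(L_total/10) − 10^(L_bg/10)).
L_src = 10·log₁₀(10^(66.4/10) − 10^(60.9/10)) = 10·log₁₀(3135000) = 65.0 dB SPL.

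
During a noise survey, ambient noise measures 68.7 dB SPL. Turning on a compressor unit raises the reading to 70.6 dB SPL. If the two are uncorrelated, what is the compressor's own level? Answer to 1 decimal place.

Subtract intensities: L_src = 10·log₁₀(10^(L_total/10) − 10^(L_bg/10)).
L_src = 10·log₁₀(10^(70.6/10) − 10^(68.7/10)) = 10·log₁₀(4068000) = 66.1 dB SPL.

66.1 dB SPL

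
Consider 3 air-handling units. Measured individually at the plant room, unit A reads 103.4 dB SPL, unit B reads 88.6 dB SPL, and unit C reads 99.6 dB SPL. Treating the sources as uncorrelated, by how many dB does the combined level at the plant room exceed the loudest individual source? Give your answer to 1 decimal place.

1.6 dB

Uncorrelated sources add in intensity (power), not in dB.
L_total = 10·log₁₀(10^(103.4/10) + 10^(88.6/10) + 10^(99.6/10)) = 105.01 dB SPL.
Excess over the loudest (103.4 dB): 105.01 − 103.4 = 1.6 dB.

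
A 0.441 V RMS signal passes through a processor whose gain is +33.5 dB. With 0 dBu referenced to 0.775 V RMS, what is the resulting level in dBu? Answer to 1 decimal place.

+28.6 dBu

Input level: 20·log₁₀(0.441/0.775) = -4.90 dBu.
Output: -4.90 + 33.5 = +28.6 dBu.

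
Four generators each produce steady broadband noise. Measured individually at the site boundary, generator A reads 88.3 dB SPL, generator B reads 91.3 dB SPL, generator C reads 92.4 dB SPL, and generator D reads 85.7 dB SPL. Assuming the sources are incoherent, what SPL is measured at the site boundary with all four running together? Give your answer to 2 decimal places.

96.16 dB SPL

Add the sources as powers (linear), then convert back to dB:
L_total = 10·log₁₀(10^(88.3/10) + 10^(91.3/10) + 10^(92.4/10) + 10^(85.7/10)) = 10·log₁₀(4134000000) = 96.16 dB SPL.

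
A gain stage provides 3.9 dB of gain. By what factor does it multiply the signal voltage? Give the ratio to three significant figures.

Voltage ratio = 10^(dB/20).
10^(3.9/20) = 10^(0.1950) = 1.57.

1.57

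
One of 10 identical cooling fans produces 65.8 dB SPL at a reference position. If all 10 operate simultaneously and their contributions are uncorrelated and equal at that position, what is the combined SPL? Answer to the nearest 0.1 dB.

10 equal incoherent sources raise the level by 10·log₁₀(10) = 10.00 dB.
L_total = 65.8 + 10.00 = 75.8 dB SPL.

75.8 dB SPL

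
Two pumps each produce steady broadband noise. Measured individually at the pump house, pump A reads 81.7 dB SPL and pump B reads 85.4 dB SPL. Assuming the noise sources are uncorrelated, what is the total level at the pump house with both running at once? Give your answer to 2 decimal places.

86.94 dB SPL

Uncorrelated sources add in intensity (power), not in dB.
L_total = 10·log₁₀(10^(81.7/10) + 10^(85.4/10)) = 10·log₁₀(494600000) = 86.94 dB SPL.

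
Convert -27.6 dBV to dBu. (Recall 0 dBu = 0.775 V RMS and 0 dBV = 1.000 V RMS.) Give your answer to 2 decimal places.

-25.39 dBu

The offset between the scales is 20·log₁₀(0.775/1.000) = −2.214 dB.
So dBu = -27.6 + 2.214 = -25.39 dBu.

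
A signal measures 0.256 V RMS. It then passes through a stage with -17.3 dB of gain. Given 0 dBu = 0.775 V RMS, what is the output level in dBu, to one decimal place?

-26.9 dBu

Input level: 20·log₁₀(0.256/0.775) = -9.62 dBu.
Output: -9.62 − 17.3 = -26.9 dBu.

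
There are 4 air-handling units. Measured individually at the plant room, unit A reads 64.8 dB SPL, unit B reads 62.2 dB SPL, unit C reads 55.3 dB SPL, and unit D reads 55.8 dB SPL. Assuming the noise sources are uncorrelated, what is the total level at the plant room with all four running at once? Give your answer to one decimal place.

67.3 dB SPL

Incoherent sources sum as intensities:
L_total = 10·log₁₀(10^(64.8/10) + 10^(62.2/10) + 10^(55.3/10) + 10^(55.8/10)) = 10·log₁₀(5399000) = 67.3 dB SPL.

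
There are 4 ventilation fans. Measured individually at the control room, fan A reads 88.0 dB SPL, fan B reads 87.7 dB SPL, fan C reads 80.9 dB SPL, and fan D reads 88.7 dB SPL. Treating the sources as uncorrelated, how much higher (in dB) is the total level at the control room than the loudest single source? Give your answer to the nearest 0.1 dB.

4.5 dB

Add the sources as powers (linear), then convert back to dB:
L_total = 10·log₁₀(10^(88.0/10) + 10^(87.7/10) + 10^(80.9/10) + 10^(88.7/10)) = 93.19 dB SPL.
Excess over the loudest (88.7 dB): 93.19 − 88.7 = 4.5 dB.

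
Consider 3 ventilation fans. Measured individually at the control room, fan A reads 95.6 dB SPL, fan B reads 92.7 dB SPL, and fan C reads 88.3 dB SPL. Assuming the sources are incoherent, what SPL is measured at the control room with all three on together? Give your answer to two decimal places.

97.90 dB SPL

Uncorrelated sources add in intensity (power), not in dB.
L_total = 10·log₁₀(10^(95.6/10) + 10^(92.7/10) + 10^(88.3/10)) = 10·log₁₀(6169000000) = 97.90 dB SPL.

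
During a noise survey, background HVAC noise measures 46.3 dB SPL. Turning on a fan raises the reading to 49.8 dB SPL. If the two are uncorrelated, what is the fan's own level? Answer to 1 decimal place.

Subtract intensities: L_src = 10·log₁₀(10^(L_total/10) − 10^(L_bg/10)).
L_src = 10·log₁₀(10^(49.8/10) − 10^(46.3/10)) = 10·log₁₀(52840) = 47.2 dB SPL.

47.2 dB SPL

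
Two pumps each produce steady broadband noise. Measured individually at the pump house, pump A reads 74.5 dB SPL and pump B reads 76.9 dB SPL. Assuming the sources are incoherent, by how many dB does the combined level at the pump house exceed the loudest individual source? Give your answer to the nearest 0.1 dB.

2.0 dB

Uncorrelated sources add in intensity (power), not in dB.
L_total = 10·log₁₀(10^(74.5/10) + 10^(76.9/10)) = 78.87 dB SPL.
Excess over the loudest (76.9 dB): 78.87 − 76.9 = 2.0 dB.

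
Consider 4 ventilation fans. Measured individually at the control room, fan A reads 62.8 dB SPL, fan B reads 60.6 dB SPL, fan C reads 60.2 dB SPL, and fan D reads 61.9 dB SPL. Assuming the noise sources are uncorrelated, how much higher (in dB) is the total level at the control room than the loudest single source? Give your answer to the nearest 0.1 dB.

Uncorrelated sources add in intensity (power), not in dB.
L_total = 10·log₁₀(10^(62.8/10) + 10^(60.6/10) + 10^(60.2/10) + 10^(61.9/10)) = 67.52 dB SPL.
Excess over the loudest (62.8 dB): 67.52 − 62.8 = 4.7 dB.

4.7 dB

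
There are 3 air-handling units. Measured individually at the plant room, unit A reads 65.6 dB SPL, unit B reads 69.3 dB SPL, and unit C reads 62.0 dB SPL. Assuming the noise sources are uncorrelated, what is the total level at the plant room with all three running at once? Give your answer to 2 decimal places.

71.38 dB SPL

Incoherent sources sum as intensities:
L_total = 10·log₁₀(10^(65.6/10) + 10^(69.3/10) + 10^(62.0/10)) = 10·log₁₀(13730000) = 71.38 dB SPL.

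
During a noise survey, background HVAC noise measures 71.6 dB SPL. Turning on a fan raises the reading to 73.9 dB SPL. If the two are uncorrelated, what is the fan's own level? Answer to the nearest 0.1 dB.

70.0 dB SPL

Remove the background by subtracting linear intensities:
L_src = 10·log₁₀(10^(73.9/10) − 10^(71.6/10)) = 10·log₁₀(10090000) = 70.0 dB SPL.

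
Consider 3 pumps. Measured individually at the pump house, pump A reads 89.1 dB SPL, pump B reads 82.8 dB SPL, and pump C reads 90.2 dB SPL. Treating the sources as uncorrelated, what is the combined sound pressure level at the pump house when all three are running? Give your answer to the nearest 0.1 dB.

Add the sources as powers (linear), then convert back to dB:
L_total = 10·log₁₀(10^(89.1/10) + 10^(82.8/10) + 10^(90.2/10)) = 10·log₁₀(2051000000) = 93.1 dB SPL.

93.1 dB SPL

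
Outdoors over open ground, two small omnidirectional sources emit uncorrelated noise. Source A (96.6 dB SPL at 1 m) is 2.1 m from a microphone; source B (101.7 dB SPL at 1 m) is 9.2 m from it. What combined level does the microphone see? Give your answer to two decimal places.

At the listener: L_A = 96.6 − 20·log₁₀(2.1) = 90.156 dB; L_B = 101.7 − 20·log₁₀(9.2) = 82.424 dB.
Combined: 10·log₁₀(10^(90.156/10)+10^(82.424/10)) = 90.83 dB SPL.

90.83 dB SPL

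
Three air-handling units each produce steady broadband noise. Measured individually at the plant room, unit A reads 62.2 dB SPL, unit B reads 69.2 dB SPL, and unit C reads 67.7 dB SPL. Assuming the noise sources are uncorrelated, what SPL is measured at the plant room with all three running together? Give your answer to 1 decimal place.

Uncorrelated sources add in intensity (power), not in dB.
L_total = 10·log₁₀(10^(62.2/10) + 10^(69.2/10) + 10^(67.7/10)) = 10·log₁₀(15870000) = 72.0 dB SPL.

72.0 dB SPL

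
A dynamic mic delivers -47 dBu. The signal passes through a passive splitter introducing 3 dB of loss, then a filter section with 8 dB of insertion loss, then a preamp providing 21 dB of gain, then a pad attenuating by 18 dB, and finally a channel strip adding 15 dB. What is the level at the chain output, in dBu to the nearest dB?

-40 dBu

Cascaded gains and losses add directly in dB.
-47 − 3 − 8 + 21 − 18 + 15 = -40 dBu.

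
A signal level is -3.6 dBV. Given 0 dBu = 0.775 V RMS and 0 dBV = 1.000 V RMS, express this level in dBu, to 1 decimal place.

-1.4 dBu

The offset between the scales is 20·log₁₀(0.775/1.000) = −2.214 dB.
So dBu = -3.6 + 2.214 = -1.4 dBu.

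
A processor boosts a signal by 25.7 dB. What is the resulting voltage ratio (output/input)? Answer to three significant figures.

Voltage ratio = 10^(dB/20).
10^(25.7/20) = 10^(1.285) = 19.3.

19.3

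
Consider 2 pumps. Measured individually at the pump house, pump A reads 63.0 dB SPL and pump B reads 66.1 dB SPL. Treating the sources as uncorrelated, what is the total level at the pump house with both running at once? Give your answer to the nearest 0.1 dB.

67.8 dB SPL

Incoherent sources sum as intensities:
L_total = 10·log₁₀(10^(63.0/10) + 10^(66.1/10)) = 10·log₁₀(6069000) = 67.8 dB SPL.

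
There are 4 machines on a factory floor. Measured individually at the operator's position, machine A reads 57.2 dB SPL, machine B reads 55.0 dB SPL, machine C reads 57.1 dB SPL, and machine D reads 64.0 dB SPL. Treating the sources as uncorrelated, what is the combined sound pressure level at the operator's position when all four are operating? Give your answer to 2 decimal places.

65.87 dB SPL

Incoherent sources sum as intensities:
L_total = 10·log₁₀(10^(57.2/10) + 10^(55.0/10) + 10^(57.1/10) + 10^(64.0/10)) = 10·log₁₀(3866000) = 65.87 dB SPL.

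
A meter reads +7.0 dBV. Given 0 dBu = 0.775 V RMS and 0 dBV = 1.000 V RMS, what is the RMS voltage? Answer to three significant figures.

2.24 V

V = 1.000 V × 10^(+7.0/20).
= 1.000 × 2.239 = 2.24 V.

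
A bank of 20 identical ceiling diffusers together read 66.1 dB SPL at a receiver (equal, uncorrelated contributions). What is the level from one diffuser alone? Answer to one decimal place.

53.1 dB SPL

20 equal incoherent sources add 10·log₁₀(20) = 13.01 dB over one source.
L_one = 66.1 − 13.01 = 53.1 dB SPL.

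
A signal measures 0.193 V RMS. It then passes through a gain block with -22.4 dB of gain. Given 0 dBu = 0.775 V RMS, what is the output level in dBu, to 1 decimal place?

-34.5 dBu

Input level: 20·log₁₀(0.193/0.775) = -12.07 dBu.
Output: -12.07 − 22.4 = -34.5 dBu.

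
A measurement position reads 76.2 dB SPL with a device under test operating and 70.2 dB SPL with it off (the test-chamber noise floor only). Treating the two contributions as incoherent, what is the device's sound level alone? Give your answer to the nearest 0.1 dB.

Background correction is a power subtraction:
L_src = 10·log₁₀(10^(76.2/10) − 10^(70.2/10)) = 10·log₁₀(31220000) = 74.9 dB SPL.

74.9 dB SPL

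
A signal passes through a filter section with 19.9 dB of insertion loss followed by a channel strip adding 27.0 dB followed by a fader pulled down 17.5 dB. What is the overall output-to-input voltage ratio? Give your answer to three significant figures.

0.302

Net gain = (−19.9) + 27.0 + (−17.5) = -10.4 dB.
Voltage ratio = 10^(-10.4/20) = 0.302.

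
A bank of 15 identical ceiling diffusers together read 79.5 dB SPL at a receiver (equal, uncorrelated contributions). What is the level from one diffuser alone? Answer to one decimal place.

15 equal incoherent sources add 10·log₁₀(15) = 11.76 dB over one source.
L_one = 79.5 − 11.76 = 67.7 dB SPL.

67.7 dB SPL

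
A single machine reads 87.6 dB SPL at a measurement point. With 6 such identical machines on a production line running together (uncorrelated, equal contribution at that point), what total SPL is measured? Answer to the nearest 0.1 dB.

6 equal incoherent sources raise the level by 10·log₁₀(6) = 7.78 dB.
L_total = 87.6 + 7.78 = 95.4 dB SPL.

95.4 dB SPL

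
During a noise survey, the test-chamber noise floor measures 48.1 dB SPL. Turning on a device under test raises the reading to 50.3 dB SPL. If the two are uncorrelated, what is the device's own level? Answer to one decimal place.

46.3 dB SPL

Remove the background by subtracting linear intensities:
L_src = 10·log₁₀(10^(50.3/10) − 10^(48.1/10)) = 10·log₁₀(42590) = 46.3 dB SPL.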